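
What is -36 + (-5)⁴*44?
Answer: 27464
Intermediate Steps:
-36 + (-5)⁴*44 = -36 + 625*44 = -36 + 27500 = 27464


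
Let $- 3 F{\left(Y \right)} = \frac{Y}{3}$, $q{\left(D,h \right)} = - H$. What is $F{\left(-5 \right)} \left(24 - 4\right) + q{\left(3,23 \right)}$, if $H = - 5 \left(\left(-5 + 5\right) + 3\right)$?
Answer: $\frac{235}{9} \approx 26.111$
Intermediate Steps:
$H = -15$ ($H = - 5 \left(0 + 3\right) = \left(-5\right) 3 = -15$)
$q{\left(D,h \right)} = 15$ ($q{\left(D,h \right)} = \left(-1\right) \left(-15\right) = 15$)
$F{\left(Y \right)} = - \frac{Y}{9}$ ($F{\left(Y \right)} = - \frac{Y \frac{1}{3}}{3} = - \frac{\frac{1}{3} Y}{3} = - \frac{Y}{9}$)
$F{\left(-5 \right)} \left(24 - 4\right) + q{\left(3,23 \right)} = \left(- \frac{1}{9}\right) \left(-5\right) \left(24 - 4\right) + 15 = \frac{5}{9} \cdot 20 + 15 = \frac{100}{9} + 15 = \frac{235}{9}$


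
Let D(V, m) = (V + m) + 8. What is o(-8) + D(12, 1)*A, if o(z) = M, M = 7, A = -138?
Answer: -2891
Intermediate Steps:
D(V, m) = 8 + V + m
o(z) = 7
o(-8) + D(12, 1)*A = 7 + (8 + 12 + 1)*(-138) = 7 + 21*(-138) = 7 - 2898 = -2891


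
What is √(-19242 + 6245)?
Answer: I*√12997 ≈ 114.0*I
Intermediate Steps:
√(-19242 + 6245) = √(-12997) = I*√12997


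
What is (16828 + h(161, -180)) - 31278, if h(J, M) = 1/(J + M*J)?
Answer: -416434551/28819 ≈ -14450.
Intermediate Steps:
h(J, M) = 1/(J + J*M)
(16828 + h(161, -180)) - 31278 = (16828 + 1/(161*(1 - 180))) - 31278 = (16828 + (1/161)/(-179)) - 31278 = (16828 + (1/161)*(-1/179)) - 31278 = (16828 - 1/28819) - 31278 = 484966131/28819 - 31278 = -416434551/28819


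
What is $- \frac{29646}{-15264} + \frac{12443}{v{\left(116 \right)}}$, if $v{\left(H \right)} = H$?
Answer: $\frac{2685679}{24592} \approx 109.21$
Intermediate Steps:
$- \frac{29646}{-15264} + \frac{12443}{v{\left(116 \right)}} = - \frac{29646}{-15264} + \frac{12443}{116} = \left(-29646\right) \left(- \frac{1}{15264}\right) + 12443 \cdot \frac{1}{116} = \frac{1647}{848} + \frac{12443}{116} = \frac{2685679}{24592}$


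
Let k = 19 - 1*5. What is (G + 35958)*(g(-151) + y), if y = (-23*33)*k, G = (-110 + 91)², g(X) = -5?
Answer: -386107289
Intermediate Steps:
k = 14 (k = 19 - 5 = 14)
G = 361 (G = (-19)² = 361)
y = -10626 (y = -23*33*14 = -759*14 = -10626)
(G + 35958)*(g(-151) + y) = (361 + 35958)*(-5 - 10626) = 36319*(-10631) = -386107289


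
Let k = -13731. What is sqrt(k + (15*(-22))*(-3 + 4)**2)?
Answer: I*sqrt(14061) ≈ 118.58*I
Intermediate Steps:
sqrt(k + (15*(-22))*(-3 + 4)**2) = sqrt(-13731 + (15*(-22))*(-3 + 4)**2) = sqrt(-13731 - 330*1**2) = sqrt(-13731 - 330*1) = sqrt(-13731 - 330) = sqrt(-14061) = I*sqrt(14061)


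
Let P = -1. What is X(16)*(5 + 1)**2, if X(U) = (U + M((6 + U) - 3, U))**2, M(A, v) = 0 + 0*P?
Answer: 9216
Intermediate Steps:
M(A, v) = 0 (M(A, v) = 0 + 0*(-1) = 0 + 0 = 0)
X(U) = U**2 (X(U) = (U + 0)**2 = U**2)
X(16)*(5 + 1)**2 = 16**2*(5 + 1)**2 = 256*6**2 = 256*36 = 9216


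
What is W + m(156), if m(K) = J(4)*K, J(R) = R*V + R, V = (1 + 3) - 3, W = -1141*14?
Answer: -14726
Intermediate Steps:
W = -15974
V = 1 (V = 4 - 3 = 1)
J(R) = 2*R (J(R) = R*1 + R = R + R = 2*R)
m(K) = 8*K (m(K) = (2*4)*K = 8*K)
W + m(156) = -15974 + 8*156 = -15974 + 1248 = -14726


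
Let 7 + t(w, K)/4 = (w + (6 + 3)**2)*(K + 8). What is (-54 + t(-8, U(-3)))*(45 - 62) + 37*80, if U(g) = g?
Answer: -20466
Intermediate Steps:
t(w, K) = -28 + 4*(8 + K)*(81 + w) (t(w, K) = -28 + 4*((w + (6 + 3)**2)*(K + 8)) = -28 + 4*((w + 9**2)*(8 + K)) = -28 + 4*((w + 81)*(8 + K)) = -28 + 4*((81 + w)*(8 + K)) = -28 + 4*((8 + K)*(81 + w)) = -28 + 4*(8 + K)*(81 + w))
(-54 + t(-8, U(-3)))*(45 - 62) + 37*80 = (-54 + (2564 + 32*(-8) + 324*(-3) + 4*(-3)*(-8)))*(45 - 62) + 37*80 = (-54 + (2564 - 256 - 972 + 96))*(-17) + 2960 = (-54 + 1432)*(-17) + 2960 = 1378*(-17) + 2960 = -23426 + 2960 = -20466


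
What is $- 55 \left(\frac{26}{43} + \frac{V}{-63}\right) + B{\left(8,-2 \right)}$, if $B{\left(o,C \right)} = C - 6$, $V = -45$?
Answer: $- \frac{24243}{301} \approx -80.542$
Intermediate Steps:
$B{\left(o,C \right)} = -6 + C$ ($B{\left(o,C \right)} = C - 6 = -6 + C$)
$- 55 \left(\frac{26}{43} + \frac{V}{-63}\right) + B{\left(8,-2 \right)} = - 55 \left(\frac{26}{43} - \frac{45}{-63}\right) - 8 = - 55 \left(26 \cdot \frac{1}{43} - - \frac{5}{7}\right) - 8 = - 55 \left(\frac{26}{43} + \frac{5}{7}\right) - 8 = \left(-55\right) \frac{397}{301} - 8 = - \frac{21835}{301} - 8 = - \frac{24243}{301}$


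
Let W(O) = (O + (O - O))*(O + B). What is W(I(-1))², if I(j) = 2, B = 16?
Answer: 1296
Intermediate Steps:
W(O) = O*(16 + O) (W(O) = (O + (O - O))*(O + 16) = (O + 0)*(16 + O) = O*(16 + O))
W(I(-1))² = (2*(16 + 2))² = (2*18)² = 36² = 1296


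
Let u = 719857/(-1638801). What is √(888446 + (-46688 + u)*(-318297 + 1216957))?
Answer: I*√12520033829651837628406/546267 ≈ 2.0483e+5*I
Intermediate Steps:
u = -719857/1638801 (u = 719857*(-1/1638801) = -719857/1638801 ≈ -0.43926)
√(888446 + (-46688 + u)*(-318297 + 1216957)) = √(888446 + (-46688 - 719857/1638801)*(-318297 + 1216957)) = √(888446 - 76513060945/1638801*898660) = √(888446 - 68759227348833700/1638801) = √(-68757771362640454/1638801) = I*√12520033829651837628406/546267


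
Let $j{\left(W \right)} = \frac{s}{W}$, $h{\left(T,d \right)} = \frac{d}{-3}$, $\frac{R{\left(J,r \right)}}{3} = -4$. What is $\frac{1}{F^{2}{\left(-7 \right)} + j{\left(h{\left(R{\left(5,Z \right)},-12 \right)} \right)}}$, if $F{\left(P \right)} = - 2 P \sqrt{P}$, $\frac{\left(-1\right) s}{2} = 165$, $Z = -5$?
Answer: $- \frac{2}{2909} \approx -0.00068752$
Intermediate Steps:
$s = -330$ ($s = \left(-2\right) 165 = -330$)
$R{\left(J,r \right)} = -12$ ($R{\left(J,r \right)} = 3 \left(-4\right) = -12$)
$F{\left(P \right)} = - 2 P^{\frac{3}{2}}$
$h{\left(T,d \right)} = - \frac{d}{3}$ ($h{\left(T,d \right)} = d \left(- \frac{1}{3}\right) = - \frac{d}{3}$)
$j{\left(W \right)} = - \frac{330}{W}$
$\frac{1}{F^{2}{\left(-7 \right)} + j{\left(h{\left(R{\left(5,Z \right)},-12 \right)} \right)}} = \frac{1}{\left(- 2 \left(-7\right)^{\frac{3}{2}}\right)^{2} - \frac{330}{\left(- \frac{1}{3}\right) \left(-12\right)}} = \frac{1}{\left(- 2 \left(- 7 i \sqrt{7}\right)\right)^{2} - \frac{330}{4}} = \frac{1}{\left(14 i \sqrt{7}\right)^{2} - \frac{165}{2}} = \frac{1}{-1372 - \frac{165}{2}} = \frac{1}{- \frac{2909}{2}} = - \frac{2}{2909}$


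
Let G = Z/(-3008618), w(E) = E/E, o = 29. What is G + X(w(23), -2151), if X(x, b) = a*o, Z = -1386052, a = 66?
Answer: 2879940452/1504309 ≈ 1914.5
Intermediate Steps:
w(E) = 1
X(x, b) = 1914 (X(x, b) = 66*29 = 1914)
G = 693026/1504309 (G = -1386052/(-3008618) = -1386052*(-1/3008618) = 693026/1504309 ≈ 0.46069)
G + X(w(23), -2151) = 693026/1504309 + 1914 = 2879940452/1504309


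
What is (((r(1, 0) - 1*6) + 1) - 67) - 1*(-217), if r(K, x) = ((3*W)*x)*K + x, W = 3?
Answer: 145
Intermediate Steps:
r(K, x) = x + 9*K*x (r(K, x) = ((3*3)*x)*K + x = (9*x)*K + x = 9*K*x + x = x + 9*K*x)
(((r(1, 0) - 1*6) + 1) - 67) - 1*(-217) = (((0*(1 + 9*1) - 1*6) + 1) - 67) - 1*(-217) = (((0*(1 + 9) - 6) + 1) - 67) + 217 = (((0*10 - 6) + 1) - 67) + 217 = (((0 - 6) + 1) - 67) + 217 = ((-6 + 1) - 67) + 217 = (-5 - 67) + 217 = -72 + 217 = 145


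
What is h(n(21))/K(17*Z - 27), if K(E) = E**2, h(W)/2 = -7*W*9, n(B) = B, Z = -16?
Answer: -2646/89401 ≈ -0.029597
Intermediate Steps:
h(W) = -126*W (h(W) = 2*(-7*W*9) = 2*(-63*W) = -126*W)
h(n(21))/K(17*Z - 27) = (-126*21)/((17*(-16) - 27)**2) = -2646/(-272 - 27)**2 = -2646/((-299)**2) = -2646/89401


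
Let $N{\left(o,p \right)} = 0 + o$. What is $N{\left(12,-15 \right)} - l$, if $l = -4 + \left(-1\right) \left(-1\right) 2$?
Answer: $14$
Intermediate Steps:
$N{\left(o,p \right)} = o$
$l = -2$ ($l = -4 + 1 \cdot 2 = -4 + 2 = -2$)
$N{\left(12,-15 \right)} - l = 12 - -2 = 12 + 2 = 14$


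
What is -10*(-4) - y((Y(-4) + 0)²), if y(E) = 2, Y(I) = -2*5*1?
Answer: 38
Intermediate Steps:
Y(I) = -10 (Y(I) = -10*1 = -10)
-10*(-4) - y((Y(-4) + 0)²) = -10*(-4) - 1*2 = 40 - 2 = 38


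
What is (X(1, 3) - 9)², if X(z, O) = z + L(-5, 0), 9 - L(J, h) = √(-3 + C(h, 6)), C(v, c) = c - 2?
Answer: 0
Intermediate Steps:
C(v, c) = -2 + c
L(J, h) = 8 (L(J, h) = 9 - √(-3 + (-2 + 6)) = 9 - √(-3 + 4) = 9 - √1 = 9 - 1*1 = 9 - 1 = 8)
X(z, O) = 8 + z (X(z, O) = z + 8 = 8 + z)
(X(1, 3) - 9)² = ((8 + 1) - 9)² = (9 - 9)² = 0² = 0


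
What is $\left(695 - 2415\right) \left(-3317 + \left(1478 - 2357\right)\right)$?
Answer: $7217120$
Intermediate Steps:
$\left(695 - 2415\right) \left(-3317 + \left(1478 - 2357\right)\right) = - 1720 \left(-3317 + \left(1478 - 2357\right)\right) = - 1720 \left(-3317 - 879\right) = \left(-1720\right) \left(-4196\right) = 7217120$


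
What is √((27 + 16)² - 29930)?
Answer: I*√28081 ≈ 167.57*I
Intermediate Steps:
√((27 + 16)² - 29930) = √(43² - 29930) = √(1849 - 29930) = √(-28081) = I*√28081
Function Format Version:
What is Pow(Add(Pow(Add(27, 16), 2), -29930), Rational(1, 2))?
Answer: Mul(I, Pow(28081, Rational(1, 2))) ≈ Mul(167.57, I)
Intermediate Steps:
Pow(Add(Pow(Add(27, 16), 2), -29930), Rational(1, 2)) = Pow(Add(Pow(43, 2), -29930), Rational(1, 2)) = Pow(Add(1849, -29930), Rational(1, 2)) = Pow(-28081, Rational(1, 2)) = Mul(I, Pow(28081, Rational(1, 2)))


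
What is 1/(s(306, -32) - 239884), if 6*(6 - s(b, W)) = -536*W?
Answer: -3/728210 ≈ -4.1197e-6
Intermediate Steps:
s(b, W) = 6 + 268*W/3 (s(b, W) = 6 - (-268)*W/3 = 6 + 268*W/3)
1/(s(306, -32) - 239884) = 1/((6 + (268/3)*(-32)) - 239884) = 1/((6 - 8576/3) - 239884) = 1/(-8558/3 - 239884) = 1/(-728210/3) = -3/728210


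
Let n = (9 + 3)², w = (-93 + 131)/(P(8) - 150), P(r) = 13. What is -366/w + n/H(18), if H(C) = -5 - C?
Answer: 573897/437 ≈ 1313.3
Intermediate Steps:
w = -38/137 (w = (-93 + 131)/(13 - 150) = 38/(-137) = 38*(-1/137) = -38/137 ≈ -0.27737)
n = 144 (n = 12² = 144)
-366/w + n/H(18) = -366/(-38/137) + 144/(-5 - 1*18) = -366*(-137/38) + 144/(-5 - 18) = 25071/19 + 144/(-23) = 25071/19 + 144*(-1/23) = 25071/19 - 144/23 = 573897/437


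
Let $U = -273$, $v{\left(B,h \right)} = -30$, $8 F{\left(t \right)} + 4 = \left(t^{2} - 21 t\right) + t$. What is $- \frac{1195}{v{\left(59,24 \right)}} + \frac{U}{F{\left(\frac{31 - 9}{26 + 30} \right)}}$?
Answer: $\frac{12466361}{55050} \approx 226.46$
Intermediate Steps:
$F{\left(t \right)} = - \frac{1}{2} - \frac{5 t}{2} + \frac{t^{2}}{8}$ ($F{\left(t \right)} = - \frac{1}{2} + \frac{\left(t^{2} - 21 t\right) + t}{8} = - \frac{1}{2} + \frac{t^{2} - 20 t}{8} = - \frac{1}{2} + \left(- \frac{5 t}{2} + \frac{t^{2}}{8}\right) = - \frac{1}{2} - \frac{5 t}{2} + \frac{t^{2}}{8}$)
$- \frac{1195}{v{\left(59,24 \right)}} + \frac{U}{F{\left(\frac{31 - 9}{26 + 30} \right)}} = - \frac{1195}{-30} - \frac{273}{- \frac{1}{2} - \frac{5 \frac{31 - 9}{26 + 30}}{2} + \frac{\left(\frac{31 - 9}{26 + 30}\right)^{2}}{8}} = \left(-1195\right) \left(- \frac{1}{30}\right) - \frac{273}{- \frac{1}{2} - \frac{5 \cdot \frac{22}{56}}{2} + \frac{\left(\frac{22}{56}\right)^{2}}{8}} = \frac{239}{6} - \frac{273}{- \frac{1}{2} - \frac{5 \cdot 22 \cdot \frac{1}{56}}{2} + \frac{\left(22 \cdot \frac{1}{56}\right)^{2}}{8}} = \frac{239}{6} - \frac{273}{- \frac{1}{2} - \frac{55}{56} + \frac{\left(\frac{11}{28}\right)^{2}}{8}} = \frac{239}{6} - \frac{273}{- \frac{1}{2} - \frac{55}{56} + \frac{1}{8} \cdot \frac{121}{784}} = \frac{239}{6} - \frac{273}{- \frac{1}{2} - \frac{55}{56} + \frac{121}{6272}} = \frac{239}{6} - \frac{273}{- \frac{9175}{6272}} = \frac{239}{6} - - \frac{1712256}{9175} = \frac{239}{6} + \frac{1712256}{9175} = \frac{12466361}{55050}$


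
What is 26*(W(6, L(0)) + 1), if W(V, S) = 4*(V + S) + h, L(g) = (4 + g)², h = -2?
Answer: 2262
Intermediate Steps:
W(V, S) = -2 + 4*S + 4*V (W(V, S) = 4*(V + S) - 2 = 4*(S + V) - 2 = (4*S + 4*V) - 2 = -2 + 4*S + 4*V)
26*(W(6, L(0)) + 1) = 26*((-2 + 4*(4 + 0)² + 4*6) + 1) = 26*((-2 + 4*4² + 24) + 1) = 26*((-2 + 4*16 + 24) + 1) = 26*((-2 + 64 + 24) + 1) = 26*(86 + 1) = 26*87 = 2262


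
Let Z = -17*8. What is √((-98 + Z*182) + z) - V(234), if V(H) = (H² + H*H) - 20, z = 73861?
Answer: -109492 + 31*√51 ≈ -1.0927e+5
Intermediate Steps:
Z = -136
V(H) = -20 + 2*H² (V(H) = (H² + H²) - 20 = 2*H² - 20 = -20 + 2*H²)
√((-98 + Z*182) + z) - V(234) = √((-98 - 136*182) + 73861) - (-20 + 2*234²) = √((-98 - 24752) + 73861) - (-20 + 2*54756) = √(-24850 + 73861) - (-20 + 109512) = √49011 - 1*109492 = 31*√51 - 109492 = -109492 + 31*√51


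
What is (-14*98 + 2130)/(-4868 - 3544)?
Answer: -379/4206 ≈ -0.090109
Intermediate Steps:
(-14*98 + 2130)/(-4868 - 3544) = (-1372 + 2130)/(-8412) = 758*(-1/8412) = -379/4206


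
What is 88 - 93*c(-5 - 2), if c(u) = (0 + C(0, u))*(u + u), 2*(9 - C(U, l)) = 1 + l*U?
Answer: 11155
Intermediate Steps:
C(U, l) = 17/2 - U*l/2 (C(U, l) = 9 - (1 + l*U)/2 = 9 - (1 + U*l)/2 = 9 + (-1/2 - U*l/2) = 17/2 - U*l/2)
c(u) = 17*u (c(u) = (0 + (17/2 - 1/2*0*u))*(u + u) = (0 + (17/2 + 0))*(2*u) = (0 + 17/2)*(2*u) = 17*(2*u)/2 = 17*u)
88 - 93*c(-5 - 2) = 88 - 1581*(-5 - 2) = 88 - 1581*(-7) = 88 - 93*(-119) = 88 + 11067 = 11155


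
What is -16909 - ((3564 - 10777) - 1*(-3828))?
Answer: -13524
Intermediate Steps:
-16909 - ((3564 - 10777) - 1*(-3828)) = -16909 - (-7213 + 3828) = -16909 - 1*(-3385) = -16909 + 3385 = -13524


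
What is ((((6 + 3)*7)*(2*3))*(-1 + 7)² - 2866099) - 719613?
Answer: -3572104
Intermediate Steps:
((((6 + 3)*7)*(2*3))*(-1 + 7)² - 2866099) - 719613 = (((9*7)*6)*6² - 2866099) - 719613 = ((63*6)*36 - 2866099) - 719613 = (378*36 - 2866099) - 719613 = (13608 - 2866099) - 719613 = -2852491 - 719613 = -3572104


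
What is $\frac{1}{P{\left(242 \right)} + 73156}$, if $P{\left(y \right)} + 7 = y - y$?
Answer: $\frac{1}{73149} \approx 1.3671 \cdot 10^{-5}$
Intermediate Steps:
$P{\left(y \right)} = -7$ ($P{\left(y \right)} = -7 + \left(y - y\right) = -7 + 0 = -7$)
$\frac{1}{P{\left(242 \right)} + 73156} = \frac{1}{-7 + 73156} = \frac{1}{73149}$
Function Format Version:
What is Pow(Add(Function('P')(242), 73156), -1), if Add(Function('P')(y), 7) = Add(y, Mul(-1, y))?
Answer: Rational(1, 73149) ≈ 1.3671e-5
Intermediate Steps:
Function('P')(y) = -7 (Function('P')(y) = Add(-7, Add(y, Mul(-1, y))) = Add(-7, 0) = -7)
Pow(Add(Function('P')(242), 73156), -1) = Pow(Add(-7, 73156), -1) = Pow(73149, -1) = Rational(1, 73149)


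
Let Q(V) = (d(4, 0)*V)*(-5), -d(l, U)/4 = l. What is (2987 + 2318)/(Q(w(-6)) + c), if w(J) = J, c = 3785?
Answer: 1061/661 ≈ 1.6051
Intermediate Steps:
d(l, U) = -4*l
Q(V) = 80*V (Q(V) = ((-4*4)*V)*(-5) = -16*V*(-5) = 80*V)
(2987 + 2318)/(Q(w(-6)) + c) = (2987 + 2318)/(80*(-6) + 3785) = 5305/(-480 + 3785) = 5305/3305 = 5305*(1/3305) = 1061/661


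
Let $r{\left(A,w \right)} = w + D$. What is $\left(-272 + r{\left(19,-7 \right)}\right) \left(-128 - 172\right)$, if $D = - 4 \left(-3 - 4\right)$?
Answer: $75300$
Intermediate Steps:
$D = 28$ ($D = \left(-4\right) \left(-7\right) = 28$)
$r{\left(A,w \right)} = 28 + w$ ($r{\left(A,w \right)} = w + 28 = 28 + w$)
$\left(-272 + r{\left(19,-7 \right)}\right) \left(-128 - 172\right) = \left(-272 + \left(28 - 7\right)\right) \left(-128 - 172\right) = \left(-272 + 21\right) \left(-300\right) = \left(-251\right) \left(-300\right) = 75300$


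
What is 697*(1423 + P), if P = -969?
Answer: 316438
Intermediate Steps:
697*(1423 + P) = 697*(1423 - 969) = 697*454 = 316438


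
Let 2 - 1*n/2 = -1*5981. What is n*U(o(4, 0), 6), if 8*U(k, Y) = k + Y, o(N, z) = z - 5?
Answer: 5983/4 ≈ 1495.8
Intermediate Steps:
o(N, z) = -5 + z
n = 11966 (n = 4 - (-2)*5981 = 4 - 2*(-5981) = 4 + 11962 = 11966)
U(k, Y) = Y/8 + k/8 (U(k, Y) = (k + Y)/8 = (Y + k)/8 = Y/8 + k/8)
n*U(o(4, 0), 6) = 11966*((1/8)*6 + (-5 + 0)/8) = 11966*(3/4 + (1/8)*(-5)) = 11966*(3/4 - 5/8) = 11966*(1/8) = 5983/4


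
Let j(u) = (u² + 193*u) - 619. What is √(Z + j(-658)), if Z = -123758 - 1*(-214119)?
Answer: 24*√687 ≈ 629.06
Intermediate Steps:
j(u) = -619 + u² + 193*u
Z = 90361 (Z = -123758 + 214119 = 90361)
√(Z + j(-658)) = √(90361 + (-619 + (-658)² + 193*(-658))) = √(90361 + (-619 + 432964 - 126994)) = √(90361 + 305351) = √395712 = 24*√687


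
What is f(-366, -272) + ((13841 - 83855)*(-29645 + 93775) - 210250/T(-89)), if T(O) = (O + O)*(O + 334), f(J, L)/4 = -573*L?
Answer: -19578161719931/4361 ≈ -4.4894e+9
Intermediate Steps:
f(J, L) = -2292*L (f(J, L) = 4*(-573*L) = -2292*L)
T(O) = 2*O*(334 + O) (T(O) = (2*O)*(334 + O) = 2*O*(334 + O))
f(-366, -272) + ((13841 - 83855)*(-29645 + 93775) - 210250/T(-89)) = -2292*(-272) + ((13841 - 83855)*(-29645 + 93775) - 210250*(-1/(178*(334 - 89)))) = 623424 + (-70014*64130 - 210250/(2*(-89)*245)) = 623424 + (-4489997820 - 210250/(-43610)) = 623424 + (-4489997820 - 210250*(-1/43610)) = 623424 + (-4489997820 + 21025/4361) = 623424 - 19580880471995/4361 = -19578161719931/4361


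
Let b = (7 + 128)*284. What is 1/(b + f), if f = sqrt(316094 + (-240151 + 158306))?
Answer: 12780/489907117 - sqrt(234249)/1469721351 ≈ 2.5757e-5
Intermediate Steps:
f = sqrt(234249) (f = sqrt(316094 - 81845) = sqrt(234249) ≈ 483.99)
b = 38340 (b = 135*284 = 38340)
1/(b + f) = 1/(38340 + sqrt(234249))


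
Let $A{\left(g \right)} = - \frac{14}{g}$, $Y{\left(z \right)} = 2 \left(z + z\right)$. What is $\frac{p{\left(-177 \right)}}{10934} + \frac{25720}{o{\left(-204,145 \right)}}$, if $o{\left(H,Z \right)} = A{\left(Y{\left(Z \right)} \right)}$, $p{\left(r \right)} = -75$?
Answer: $- \frac{11650645675}{10934} \approx -1.0655 \cdot 10^{6}$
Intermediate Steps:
$Y{\left(z \right)} = 4 z$ ($Y{\left(z \right)} = 2 \cdot 2 z = 4 z$)
$o{\left(H,Z \right)} = - \frac{7}{2 Z}$ ($o{\left(H,Z \right)} = - \frac{14}{4 Z} = - 14 \frac{1}{4 Z} = - \frac{7}{2 Z}$)
$\frac{p{\left(-177 \right)}}{10934} + \frac{25720}{o{\left(-204,145 \right)}} = - \frac{75}{10934} + \frac{25720}{\left(- \frac{7}{2}\right) \frac{1}{145}} = \left(-75\right) \frac{1}{10934} + \frac{25720}{\left(- \frac{7}{2}\right) \frac{1}{145}} = - \frac{75}{10934} + \frac{25720}{- \frac{7}{290}} = - \frac{75}{10934} + 25720 \left(- \frac{290}{7}\right) = - \frac{75}{10934} - \frac{7458800}{7} = - \frac{11650645675}{10934}$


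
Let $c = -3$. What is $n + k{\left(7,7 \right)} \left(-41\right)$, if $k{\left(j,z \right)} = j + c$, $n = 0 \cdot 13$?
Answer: $-164$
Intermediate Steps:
$n = 0$
$k{\left(j,z \right)} = -3 + j$ ($k{\left(j,z \right)} = j - 3 = -3 + j$)
$n + k{\left(7,7 \right)} \left(-41\right) = 0 + \left(-3 + 7\right) \left(-41\right) = 0 + 4 \left(-41\right) = 0 - 164 = -164$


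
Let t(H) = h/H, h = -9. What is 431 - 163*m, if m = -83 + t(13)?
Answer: 182947/13 ≈ 14073.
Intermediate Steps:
t(H) = -9/H
m = -1088/13 (m = -83 - 9/13 = -1088/13 ≈ -83.692)
431 - 163*m = 431 - 163*(-1088/13) = 431 + 177344/13 = 182947/13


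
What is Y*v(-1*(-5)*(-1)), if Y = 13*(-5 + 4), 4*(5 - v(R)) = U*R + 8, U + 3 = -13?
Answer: 221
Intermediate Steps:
U = -16 (U = -3 - 13 = -16)
v(R) = 3 + 4*R (v(R) = 5 - (-16*R + 8)/4 = 5 - (8 - 16*R)/4 = 5 + (-2 + 4*R) = 3 + 4*R)
Y = -13 (Y = 13*(-1) = -13)
Y*v(-1*(-5)*(-1)) = -13*(3 + 4*(-1*(-5)*(-1))) = -13*(3 + 4*(5*(-1))) = -13*(3 + 4*(-5)) = -13*(3 - 20) = -13*(-17) = 221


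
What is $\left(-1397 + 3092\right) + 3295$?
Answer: $4990$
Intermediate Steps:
$\left(-1397 + 3092\right) + 3295 = 1695 + 3295 = 4990$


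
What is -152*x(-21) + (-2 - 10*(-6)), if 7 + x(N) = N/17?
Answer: 22266/17 ≈ 1309.8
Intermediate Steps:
x(N) = -7 + N/17
-152*x(-21) + (-2 - 10*(-6)) = -152*(-7 + (1/17)*(-21)) + (-2 - 10*(-6)) = -152*(-7 - 21/17) + (-2 + 60) = -152*(-140/17) + 58 = 21280/17 + 58 = 22266/17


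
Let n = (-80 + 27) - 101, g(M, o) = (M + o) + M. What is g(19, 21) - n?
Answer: 213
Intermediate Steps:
g(M, o) = o + 2*M
n = -154 (n = -53 - 101 = -154)
g(19, 21) - n = (21 + 2*19) - 1*(-154) = (21 + 38) + 154 = 59 + 154 = 213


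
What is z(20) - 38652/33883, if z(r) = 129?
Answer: 4332255/33883 ≈ 127.86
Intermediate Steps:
z(20) - 38652/33883 = 129 - 38652/33883 = 4332255/33883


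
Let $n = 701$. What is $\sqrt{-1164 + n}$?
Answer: $i \sqrt{463} \approx 21.517 i$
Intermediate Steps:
$\sqrt{-1164 + n} = \sqrt{-1164 + 701} = \sqrt{-463} = i \sqrt{463}$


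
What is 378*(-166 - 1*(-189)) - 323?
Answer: 8371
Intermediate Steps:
378*(-166 - 1*(-189)) - 323 = 378*(-166 + 189) - 323 = 378*23 - 323 = 8694 - 323 = 8371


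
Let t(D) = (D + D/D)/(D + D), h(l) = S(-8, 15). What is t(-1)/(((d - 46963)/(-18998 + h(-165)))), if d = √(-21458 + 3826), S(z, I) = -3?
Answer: 0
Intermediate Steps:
d = 4*I*√1102 (d = √(-17632) = 4*I*√1102 ≈ 132.79*I)
h(l) = -3
t(D) = (1 + D)/(2*D) (t(D) = (D + 1)/((2*D)) = (1 + D)*(1/(2*D)) = (1 + D)/(2*D))
t(-1)/(((d - 46963)/(-18998 + h(-165)))) = ((½)*(1 - 1)/(-1))/(((4*I*√1102 - 46963)/(-18998 - 3))) = ((½)*(-1)*0)/(((-46963 + 4*I*√1102)/(-19001))) = 0/(((-46963 + 4*I*√1102)*(-1/19001))) = 0/(46963/19001 - 4*I*√1102/19001) = 0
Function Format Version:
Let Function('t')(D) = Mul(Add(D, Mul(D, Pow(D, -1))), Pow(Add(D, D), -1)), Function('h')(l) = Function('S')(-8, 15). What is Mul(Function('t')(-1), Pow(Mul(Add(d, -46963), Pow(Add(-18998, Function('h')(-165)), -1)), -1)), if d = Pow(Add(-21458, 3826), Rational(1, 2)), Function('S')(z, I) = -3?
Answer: 0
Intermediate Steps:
d = Mul(4, I, Pow(1102, Rational(1, 2))) (d = Pow(-17632, Rational(1, 2)) = Mul(4, I, Pow(1102, Rational(1, 2))) ≈ Mul(132.79, I))
Function('h')(l) = -3
Function('t')(D) = Mul(Rational(1, 2), Pow(D, -1), Add(1, D)) (Function('t')(D) = Mul(Add(D, 1), Pow(Mul(2, D), -1)) = Mul(Add(1, D), Mul(Rational(1, 2), Pow(D, -1))) = Mul(Rational(1, 2), Pow(D, -1), Add(1, D)))
Mul(Function('t')(-1), Pow(Mul(Add(d, -46963), Pow(Add(-18998, Function('h')(-165)), -1)), -1)) = Mul(Mul(Rational(1, 2), Pow(-1, -1), Add(1, -1)), Pow(Mul(Add(Mul(4, I, Pow(1102, Rational(1, 2))), -46963), Pow(Add(-18998, -3), -1)), -1)) = Mul(Mul(Rational(1, 2), -1, 0), Pow(Mul(Add(-46963, Mul(4, I, Pow(1102, Rational(1, 2)))), Pow(-19001, -1)), -1)) = Mul(0, Pow(Mul(Add(-46963, Mul(4, I, Pow(1102, Rational(1, 2)))), Rational(-1, 19001)), -1)) = Mul(0, Pow(Add(Rational(46963, 19001), Mul(Rational(-4, 19001), I, Pow(1102, Rational(1, 2)))), -1)) = 0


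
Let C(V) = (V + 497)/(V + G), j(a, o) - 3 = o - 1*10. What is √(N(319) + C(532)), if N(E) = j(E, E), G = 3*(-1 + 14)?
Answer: 3*√11368039/571 ≈ 17.714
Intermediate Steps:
G = 39 (G = 3*13 = 39)
j(a, o) = -7 + o (j(a, o) = 3 + (o - 1*10) = 3 + (o - 10) = 3 + (-10 + o) = -7 + o)
N(E) = -7 + E
C(V) = (497 + V)/(39 + V) (C(V) = (V + 497)/(V + 39) = (497 + V)/(39 + V))
√(N(319) + C(532)) = √((-7 + 319) + (497 + 532)/(39 + 532)) = √(312 + 1029/571) = √(179181/571) = 3*√11368039/571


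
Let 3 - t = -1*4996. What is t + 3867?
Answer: 8866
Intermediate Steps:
t = 4999 (t = 3 - (-1)*4996 = 3 - 1*(-4996) = 3 + 4996 = 4999)
t + 3867 = 4999 + 3867 = 8866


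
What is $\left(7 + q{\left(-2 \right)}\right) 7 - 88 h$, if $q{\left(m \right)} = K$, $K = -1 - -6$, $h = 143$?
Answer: $-12500$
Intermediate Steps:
$K = 5$ ($K = -1 + 6 = 5$)
$q{\left(m \right)} = 5$
$\left(7 + q{\left(-2 \right)}\right) 7 - 88 h = \left(7 + 5\right) 7 - 12584 = 12 \cdot 7 - 12584 = 84 - 12584 = -12500$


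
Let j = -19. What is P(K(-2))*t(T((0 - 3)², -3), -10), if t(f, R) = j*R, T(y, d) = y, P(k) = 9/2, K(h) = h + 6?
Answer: 855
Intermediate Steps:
K(h) = 6 + h
P(k) = 9/2 (P(k) = 9*(½) = 9/2)
t(f, R) = -19*R
P(K(-2))*t(T((0 - 3)², -3), -10) = 9*(-19*(-10))/2 = (9/2)*190 = 855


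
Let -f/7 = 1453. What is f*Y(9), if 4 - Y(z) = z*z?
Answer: 783167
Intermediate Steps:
f = -10171 (f = -7*1453 = -10171)
Y(z) = 4 - z² (Y(z) = 4 - z*z = 4 - z²)
f*Y(9) = -10171*(4 - 1*9²) = -10171*(4 - 1*81) = -10171*(4 - 81) = -10171*(-77) = 783167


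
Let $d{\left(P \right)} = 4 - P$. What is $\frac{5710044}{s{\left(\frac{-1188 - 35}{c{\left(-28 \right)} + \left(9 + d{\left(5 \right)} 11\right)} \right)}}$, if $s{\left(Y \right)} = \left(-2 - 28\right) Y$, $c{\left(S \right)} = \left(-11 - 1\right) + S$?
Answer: $- \frac{39970308}{6115} \approx -6536.4$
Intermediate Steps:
$c{\left(S \right)} = -12 + S$
$s{\left(Y \right)} = - 30 Y$
$\frac{5710044}{s{\left(\frac{-1188 - 35}{c{\left(-28 \right)} + \left(9 + d{\left(5 \right)} 11\right)} \right)}} = \frac{5710044}{\left(-30\right) \frac{-1188 - 35}{\left(-12 - 28\right) + \left(9 + \left(4 - 5\right) 11\right)}} = \frac{5710044}{\left(-30\right) \left(- \frac{1223}{-40 + \left(9 + \left(4 - 5\right) 11\right)}\right)} = \frac{5710044}{\left(-30\right) \left(- \frac{1223}{-40 + \left(9 - 11\right)}\right)} = \frac{5710044}{\left(-30\right) \left(- \frac{1223}{-40 - 2}\right)} = \frac{5710044}{\left(-30\right) \left(- \frac{1223}{-42}\right)} = \frac{5710044}{\left(-30\right) \left(\left(-1223\right) \left(- \frac{1}{42}\right)\right)} = \frac{5710044}{\left(-30\right) \frac{1223}{42}} = \frac{5710044}{- \frac{6115}{7}} = 5710044 \left(- \frac{7}{6115}\right) = - \frac{39970308}{6115}$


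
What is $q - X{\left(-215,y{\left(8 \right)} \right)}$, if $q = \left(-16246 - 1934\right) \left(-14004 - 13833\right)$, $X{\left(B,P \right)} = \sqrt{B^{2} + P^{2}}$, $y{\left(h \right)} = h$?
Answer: $506076660 - \sqrt{46289} \approx 5.0608 \cdot 10^{8}$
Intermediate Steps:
$q = 506076660$ ($q = \left(-18180\right) \left(-27837\right) = 506076660$)
$q - X{\left(-215,y{\left(8 \right)} \right)} = 506076660 - \sqrt{\left(-215\right)^{2} + 8^{2}} = 506076660 - \sqrt{46225 + 64} = 506076660 - \sqrt{46289}$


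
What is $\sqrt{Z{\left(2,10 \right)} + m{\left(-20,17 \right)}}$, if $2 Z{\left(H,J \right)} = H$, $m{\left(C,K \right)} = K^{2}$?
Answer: $\sqrt{290} \approx 17.029$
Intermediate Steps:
$Z{\left(H,J \right)} = \frac{H}{2}$
$\sqrt{Z{\left(2,10 \right)} + m{\left(-20,17 \right)}} = \sqrt{\frac{1}{2} \cdot 2 + 17^{2}} = \sqrt{1 + 289} = \sqrt{290}$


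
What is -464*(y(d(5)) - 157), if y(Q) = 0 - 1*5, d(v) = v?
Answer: 75168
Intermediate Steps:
y(Q) = -5 (y(Q) = 0 - 5 = -5)
-464*(y(d(5)) - 157) = -464*(-5 - 157) = -464*(-162) = 75168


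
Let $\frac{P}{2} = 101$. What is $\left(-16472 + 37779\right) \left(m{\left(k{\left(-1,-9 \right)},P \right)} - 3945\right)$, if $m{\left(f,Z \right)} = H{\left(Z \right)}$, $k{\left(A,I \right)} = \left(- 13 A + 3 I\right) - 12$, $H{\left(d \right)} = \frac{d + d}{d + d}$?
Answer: $-84034808$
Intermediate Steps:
$P = 202$ ($P = 2 \cdot 101 = 202$)
$H{\left(d \right)} = 1$ ($H{\left(d \right)} = \frac{2 d}{2 d} = 2 d \frac{1}{2 d} = 1$)
$k{\left(A,I \right)} = -12 - 13 A + 3 I$
$m{\left(f,Z \right)} = 1$
$\left(-16472 + 37779\right) \left(m{\left(k{\left(-1,-9 \right)},P \right)} - 3945\right) = \left(-16472 + 37779\right) \left(1 - 3945\right) = 21307 \left(-3944\right) = -84034808$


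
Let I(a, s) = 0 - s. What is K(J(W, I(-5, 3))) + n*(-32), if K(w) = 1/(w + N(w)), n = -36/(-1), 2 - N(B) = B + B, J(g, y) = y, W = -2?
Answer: -5759/5 ≈ -1151.8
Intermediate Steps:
I(a, s) = -s
N(B) = 2 - 2*B (N(B) = 2 - (B + B) = 2 - 2*B)
n = 36 (n = -36*(-1) = 36)
K(w) = 1/(2 - w) (K(w) = 1/(w + (2 - 2*w)) = 1/(2 - w))
K(J(W, I(-5, 3))) + n*(-32) = 1/(2 - (-1)*3) + 36*(-32) = 1/(2 - 1*(-3)) - 1152 = 1/(2 + 3) - 1152 = 1/5 - 1152 = -5759/5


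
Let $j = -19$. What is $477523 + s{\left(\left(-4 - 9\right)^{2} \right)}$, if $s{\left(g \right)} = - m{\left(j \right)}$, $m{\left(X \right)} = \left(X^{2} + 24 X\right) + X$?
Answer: $477637$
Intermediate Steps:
$m{\left(X \right)} = X^{2} + 25 X$
$s{\left(g \right)} = 114$ ($s{\left(g \right)} = - \left(-19\right) \left(25 - 19\right) = - \left(-19\right) 6 = \left(-1\right) \left(-114\right) = 114$)
$477523 + s{\left(\left(-4 - 9\right)^{2} \right)} = 477523 + 114 = 477637$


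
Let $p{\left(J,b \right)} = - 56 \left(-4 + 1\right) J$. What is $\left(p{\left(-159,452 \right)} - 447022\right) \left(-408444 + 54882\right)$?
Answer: $167494340508$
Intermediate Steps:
$p{\left(J,b \right)} = 168 J$ ($p{\left(J,b \right)} = - 56 \left(- 3 J\right) = 168 J$)
$\left(p{\left(-159,452 \right)} - 447022\right) \left(-408444 + 54882\right) = \left(168 \left(-159\right) - 447022\right) \left(-408444 + 54882\right) = \left(-26712 - 447022\right) \left(-353562\right) = \left(-473734\right) \left(-353562\right) = 167494340508$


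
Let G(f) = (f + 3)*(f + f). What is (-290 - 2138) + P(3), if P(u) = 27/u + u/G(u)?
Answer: -29027/12 ≈ -2418.9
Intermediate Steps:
G(f) = 2*f*(3 + f) (G(f) = (3 + f)*(2*f) = 2*f*(3 + f))
P(u) = 1/(2*(3 + u)) + 27/u (P(u) = 27/u + u/((2*u*(3 + u))) = 27/u + u*(1/(2*u*(3 + u))) = 27/u + 1/(2*(3 + u)) = 1/(2*(3 + u)) + 27/u)
(-290 - 2138) + P(3) = (-290 - 2138) + (1/2)*(162 + 55*3)/(3*(3 + 3)) = -2428 + (1/2)*(1/3)*(162 + 165)/6 = -2428 + (1/2)*(1/3)*(1/6)*327 = -2428 + 109/12 = -29027/12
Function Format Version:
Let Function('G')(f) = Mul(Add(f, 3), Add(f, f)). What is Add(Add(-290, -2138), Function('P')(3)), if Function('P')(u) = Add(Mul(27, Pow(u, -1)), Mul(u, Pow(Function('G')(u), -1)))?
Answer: Rational(-29027, 12) ≈ -2418.9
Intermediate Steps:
Function('G')(f) = Mul(2, f, Add(3, f)) (Function('G')(f) = Mul(Add(3, f), Mul(2, f)) = Mul(2, f, Add(3, f)))
Function('P')(u) = Add(Mul(Rational(1, 2), Pow(Add(3, u), -1)), Mul(27, Pow(u, -1))) (Function('P')(u) = Add(Mul(27, Pow(u, -1)), Mul(u, Pow(Mul(2, u, Add(3, u)), -1))) = Add(Mul(27, Pow(u, -1)), Mul(u, Mul(Rational(1, 2), Pow(u, -1), Pow(Add(3, u), -1)))) = Add(Mul(27, Pow(u, -1)), Mul(Rational(1, 2), Pow(Add(3, u), -1))) = Add(Mul(Rational(1, 2), Pow(Add(3, u), -1)), Mul(27, Pow(u, -1))))
Add(Add(-290, -2138), Function('P')(3)) = Add(Add(-290, -2138), Mul(Rational(1, 2), Pow(3, -1), Pow(Add(3, 3), -1), Add(162, Mul(55, 3)))) = Add(-2428, Mul(Rational(1, 2), Rational(1, 3), Pow(6, -1), Add(162, 165))) = Add(-2428, Mul(Rational(1, 2), Rational(1, 3), Rational(1, 6), 327)) = Add(-2428, Rational(109, 12)) = Rational(-29027, 12)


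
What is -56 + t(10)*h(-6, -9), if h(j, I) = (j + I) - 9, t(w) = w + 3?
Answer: -368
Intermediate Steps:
t(w) = 3 + w
h(j, I) = -9 + I + j (h(j, I) = (I + j) - 9 = -9 + I + j)
-56 + t(10)*h(-6, -9) = -56 + (3 + 10)*(-9 - 9 - 6) = -56 + 13*(-24) = -56 - 312 = -368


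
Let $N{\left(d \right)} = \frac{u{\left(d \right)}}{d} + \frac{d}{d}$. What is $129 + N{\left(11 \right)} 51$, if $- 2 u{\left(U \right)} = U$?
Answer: $\frac{309}{2} \approx 154.5$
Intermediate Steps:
$u{\left(U \right)} = - \frac{U}{2}$
$N{\left(d \right)} = \frac{1}{2}$ ($N{\left(d \right)} = \frac{\left(- \frac{1}{2}\right) d}{d} + \frac{d}{d} = - \frac{1}{2} + 1 = \frac{1}{2}$)
$129 + N{\left(11 \right)} 51 = 129 + \frac{1}{2} \cdot 51 = 129 + \frac{51}{2} = \frac{309}{2}$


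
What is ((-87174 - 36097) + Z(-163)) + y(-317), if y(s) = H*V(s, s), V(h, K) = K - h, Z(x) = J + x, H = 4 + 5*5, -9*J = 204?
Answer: -370370/3 ≈ -1.2346e+5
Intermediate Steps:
J = -68/3 (J = -⅑*204 = -68/3 ≈ -22.667)
H = 29 (H = 4 + 25 = 29)
Z(x) = -68/3 + x
y(s) = 0 (y(s) = 29*(s - s) = 29*0 = 0)
((-87174 - 36097) + Z(-163)) + y(-317) = ((-87174 - 36097) + (-68/3 - 163)) + 0 = (-123271 - 557/3) + 0 = -370370/3 + 0 = -370370/3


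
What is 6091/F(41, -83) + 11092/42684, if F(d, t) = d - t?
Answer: 65340913/1323204 ≈ 49.381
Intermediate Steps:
6091/F(41, -83) + 11092/42684 = 6091/(41 - 1*(-83)) + 11092/42684 = 6091/(41 + 83) + 11092*(1/42684) = 6091/124 + 2773/10671 = 65340913/1323204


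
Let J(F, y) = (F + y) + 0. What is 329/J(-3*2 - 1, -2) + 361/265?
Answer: -83936/2385 ≈ -35.193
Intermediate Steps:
J(F, y) = F + y
329/J(-3*2 - 1, -2) + 361/265 = 329/((-3*2 - 1) - 2) + 361/265 = 329/((-6 - 1) - 2) + 361*(1/265) = 329/(-7 - 2) + 361/265 = 329/(-9) + 361/265 = 329*(-⅑) + 361/265 = -329/9 + 361/265 = -83936/2385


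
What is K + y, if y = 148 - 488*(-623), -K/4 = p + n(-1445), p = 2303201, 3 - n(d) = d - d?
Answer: -8908644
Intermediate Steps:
n(d) = 3 (n(d) = 3 - (d - d) = 3 - 1*0 = 3 + 0 = 3)
K = -9212816 (K = -4*(2303201 + 3) = -4*2303204 = -9212816)
y = 304172 (y = 148 + 304024 = 304172)
K + y = -9212816 + 304172 = -8908644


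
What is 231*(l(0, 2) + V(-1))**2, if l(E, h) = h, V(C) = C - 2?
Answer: 231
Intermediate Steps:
V(C) = -2 + C
231*(l(0, 2) + V(-1))**2 = 231*(2 + (-2 - 1))**2 = 231*(2 - 3)**2 = 231*(-1)**2 = 231*1 = 231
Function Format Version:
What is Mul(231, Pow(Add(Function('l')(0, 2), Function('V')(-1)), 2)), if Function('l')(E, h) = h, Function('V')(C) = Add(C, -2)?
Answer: 231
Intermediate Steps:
Function('V')(C) = Add(-2, C)
Mul(231, Pow(Add(Function('l')(0, 2), Function('V')(-1)), 2)) = Mul(231, Pow(Add(2, Add(-2, -1)), 2)) = Mul(231, Pow(Add(2, -3), 2)) = Mul(231, Pow(-1, 2)) = Mul(231, 1) = 231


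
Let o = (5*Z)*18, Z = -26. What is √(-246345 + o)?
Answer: I*√248685 ≈ 498.68*I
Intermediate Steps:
o = -2340 (o = (5*(-26))*18 = -130*18 = -2340)
√(-246345 + o) = √(-246345 - 2340) = √(-248685) = I*√248685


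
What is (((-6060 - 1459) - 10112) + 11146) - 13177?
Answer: -19662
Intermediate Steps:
(((-6060 - 1459) - 10112) + 11146) - 13177 = ((-7519 - 10112) + 11146) - 13177 = (-17631 + 11146) - 13177 = -6485 - 13177 = -19662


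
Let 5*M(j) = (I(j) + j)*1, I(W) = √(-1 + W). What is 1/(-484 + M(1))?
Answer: -5/2419 ≈ -0.0020670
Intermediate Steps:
M(j) = j/5 + √(-1 + j)/5 (M(j) = ((√(-1 + j) + j)*1)/5 = ((j + √(-1 + j))*1)/5 = (j + √(-1 + j))/5 = j/5 + √(-1 + j)/5)
1/(-484 + M(1)) = 1/(-484 + ((⅕)*1 + √(-1 + 1)/5)) = 1/(-484 + (⅕ + √0/5)) = 1/(-484 + (⅕ + (⅕)*0)) = 1/(-484 + (⅕ + 0)) = 1/(-484 + ⅕) = 1/(-2419/5) = -5/2419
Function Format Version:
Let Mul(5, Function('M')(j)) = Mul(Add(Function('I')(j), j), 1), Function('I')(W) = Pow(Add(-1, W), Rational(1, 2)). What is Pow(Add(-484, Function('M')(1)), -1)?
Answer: Rational(-5, 2419) ≈ -0.0020670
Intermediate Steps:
Function('M')(j) = Add(Mul(Rational(1, 5), j), Mul(Rational(1, 5), Pow(Add(-1, j), Rational(1, 2)))) (Function('M')(j) = Mul(Rational(1, 5), Mul(Add(Pow(Add(-1, j), Rational(1, 2)), j), 1)) = Mul(Rational(1, 5), Mul(Add(j, Pow(Add(-1, j), Rational(1, 2))), 1)) = Mul(Rational(1, 5), Add(j, Pow(Add(-1, j), Rational(1, 2)))) = Add(Mul(Rational(1, 5), j), Mul(Rational(1, 5), Pow(Add(-1, j), Rational(1, 2)))))
Pow(Add(-484, Function('M')(1)), -1) = Pow(Add(-484, Add(Mul(Rational(1, 5), 1), Mul(Rational(1, 5), Pow(Add(-1, 1), Rational(1, 2))))), -1) = Pow(Add(-484, Add(Rational(1, 5), Mul(Rational(1, 5), Pow(0, Rational(1, 2))))), -1) = Pow(Add(-484, Add(Rational(1, 5), Mul(Rational(1, 5), 0))), -1) = Pow(Add(-484, Add(Rational(1, 5), 0)), -1) = Pow(Add(-484, Rational(1, 5)), -1) = Pow(Rational(-2419, 5), -1) = Rational(-5, 2419)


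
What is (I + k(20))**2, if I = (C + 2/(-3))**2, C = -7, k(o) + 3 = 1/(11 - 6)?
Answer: 6345361/2025 ≈ 3133.5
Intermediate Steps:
k(o) = -14/5 (k(o) = -3 + 1/(11 - 6) = -3 + 1/5 = -14/5)
I = 529/9 (I = (-7 + 2/(-3))**2 = (-7 + 2*(-1/3))**2 = (-7 - 2/3)**2 = (-23/3)**2 = 529/9 ≈ 58.778)
(I + k(20))**2 = (529/9 - 14/5)**2 = (2519/45)**2 = 6345361/2025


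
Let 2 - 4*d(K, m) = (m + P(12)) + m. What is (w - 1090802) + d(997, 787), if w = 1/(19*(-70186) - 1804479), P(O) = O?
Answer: -3424193509575/3138013 ≈ -1.0912e+6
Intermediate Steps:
d(K, m) = -5/2 - m/2 (d(K, m) = ½ - ((m + 12) + m)/4 = ½ - ((12 + m) + m)/4 = ½ - (12 + 2*m)/4 = ½ + (-3 - m/2) = -5/2 - m/2)
w = -1/3138013 (w = 1/(-1333534 - 1804479) = 1/(-3138013) = -1/3138013 ≈ -3.1867e-7)
(w - 1090802) + d(997, 787) = (-1/3138013 - 1090802) + (-5/2 - ½*787) = -3422950856427/3138013 + (-5/2 - 787/2) = -3422950856427/3138013 - 396 = -3424193509575/3138013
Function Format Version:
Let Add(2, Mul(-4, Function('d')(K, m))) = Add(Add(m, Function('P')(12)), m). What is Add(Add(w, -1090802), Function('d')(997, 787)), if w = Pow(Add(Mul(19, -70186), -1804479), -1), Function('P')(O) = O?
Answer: Rational(-3424193509575, 3138013) ≈ -1.0912e+6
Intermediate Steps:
Function('d')(K, m) = Add(Rational(-5, 2), Mul(Rational(-1, 2), m)) (Function('d')(K, m) = Add(Rational(1, 2), Mul(Rational(-1, 4), Add(Add(m, 12), m))) = Add(Rational(1, 2), Mul(Rational(-1, 4), Add(Add(12, m), m))) = Add(Rational(1, 2), Mul(Rational(-1, 4), Add(12, Mul(2, m)))) = Add(Rational(1, 2), Add(-3, Mul(Rational(-1, 2), m))) = Add(Rational(-5, 2), Mul(Rational(-1, 2), m)))
w = Rational(-1, 3138013) (w = Pow(Add(-1333534, -1804479), -1) = Pow(-3138013, -1) = Rational(-1, 3138013) ≈ -3.1867e-7)
Add(Add(w, -1090802), Function('d')(997, 787)) = Add(Add(Rational(-1, 3138013), -1090802), Add(Rational(-5, 2), Mul(Rational(-1, 2), 787))) = Add(Rational(-3422950856427, 3138013), Add(Rational(-5, 2), Rational(-787, 2))) = Add(Rational(-3422950856427, 3138013), -396) = Rational(-3424193509575, 3138013)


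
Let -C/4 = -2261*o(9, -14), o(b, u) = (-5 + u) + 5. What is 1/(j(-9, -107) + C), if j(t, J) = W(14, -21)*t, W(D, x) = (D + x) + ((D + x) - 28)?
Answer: -1/126238 ≈ -7.9215e-6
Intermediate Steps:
o(b, u) = u
W(D, x) = -28 + 2*D + 2*x (W(D, x) = (D + x) + (-28 + D + x) = -28 + 2*D + 2*x)
C = -126616 (C = -(-9044)*(-14) = -4*31654 = -126616)
j(t, J) = -42*t (j(t, J) = (-28 + 2*14 + 2*(-21))*t = (-28 + 28 - 42)*t = -42*t)
1/(j(-9, -107) + C) = 1/(-42*(-9) - 126616) = 1/(378 - 126616) = 1/(-126238) = -1/126238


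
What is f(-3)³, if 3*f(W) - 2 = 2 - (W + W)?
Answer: 1000/27 ≈ 37.037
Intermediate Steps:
f(W) = 4/3 - 2*W/3 (f(W) = ⅔ + (2 - (W + W))/3 = ⅔ + (2 - 2*W)/3 = ⅔ + (⅔ - 2*W/3) = 4/3 - 2*W/3)
f(-3)³ = (4/3 - ⅔*(-3))³ = (4/3 + 2)³ = (10/3)³ = 1000/27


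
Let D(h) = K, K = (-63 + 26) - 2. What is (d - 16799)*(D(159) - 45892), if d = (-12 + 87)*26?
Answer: 682029419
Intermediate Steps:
K = -39 (K = -37 - 2 = -39)
D(h) = -39
d = 1950 (d = 75*26 = 1950)
(d - 16799)*(D(159) - 45892) = (1950 - 16799)*(-39 - 45892) = -14849*(-45931) = 682029419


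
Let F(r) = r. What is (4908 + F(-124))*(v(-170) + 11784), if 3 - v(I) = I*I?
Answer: -81868592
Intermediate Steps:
v(I) = 3 - I**2 (v(I) = 3 - I*I = 3 - I**2)
(4908 + F(-124))*(v(-170) + 11784) = (4908 - 124)*((3 - 1*(-170)**2) + 11784) = 4784*((3 - 1*28900) + 11784) = 4784*((3 - 28900) + 11784) = 4784*(-28897 + 11784) = 4784*(-17113) = -81868592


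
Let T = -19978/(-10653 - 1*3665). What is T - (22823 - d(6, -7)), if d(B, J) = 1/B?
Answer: -980272049/42954 ≈ -22821.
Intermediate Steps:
T = 9989/7159 (T = -19978/(-10653 - 3665) = -19978/(-14318) = -19978*(-1/14318) = 9989/7159 ≈ 1.3953)
T - (22823 - d(6, -7)) = 9989/7159 - (22823 - 1/6) = 9989/7159 - 1*136937/6 = 9989/7159 - 136937/6 = -980272049/42954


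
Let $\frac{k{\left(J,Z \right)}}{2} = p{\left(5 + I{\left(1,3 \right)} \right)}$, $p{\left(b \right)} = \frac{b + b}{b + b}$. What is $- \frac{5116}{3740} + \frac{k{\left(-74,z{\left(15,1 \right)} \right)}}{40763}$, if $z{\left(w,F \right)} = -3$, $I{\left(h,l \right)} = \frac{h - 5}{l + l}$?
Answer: $- \frac{52134007}{38113405} \approx -1.3679$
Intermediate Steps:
$I{\left(h,l \right)} = \frac{-5 + h}{2 l}$
$p{\left(b \right)} = 1$ ($p{\left(b \right)} = \frac{2 b}{2 b} = 2 b \frac{1}{2 b} = 1$)
$k{\left(J,Z \right)} = 2$ ($k{\left(J,Z \right)} = 2 \cdot 1 = 2$)
$- \frac{5116}{3740} + \frac{k{\left(-74,z{\left(15,1 \right)} \right)}}{40763} = - \frac{5116}{3740} + \frac{2}{40763} = \left(-5116\right) \frac{1}{3740} + 2 \cdot \frac{1}{40763} = - \frac{1279}{935} + \frac{2}{40763} = - \frac{52134007}{38113405}$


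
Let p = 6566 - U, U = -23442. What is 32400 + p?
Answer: 62408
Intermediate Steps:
p = 30008 (p = 6566 - 1*(-23442) = 6566 + 23442 = 30008)
32400 + p = 32400 + 30008 = 62408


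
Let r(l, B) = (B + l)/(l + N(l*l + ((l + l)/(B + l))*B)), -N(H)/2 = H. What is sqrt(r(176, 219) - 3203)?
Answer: I*sqrt(120709739828920803)/6138924 ≈ 56.595*I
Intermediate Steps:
N(H) = -2*H
r(l, B) = (B + l)/(l - 2*l**2 - 4*B*l/(B + l)) (r(l, B) = (B + l)/(l - 2*(l*l + ((l + l)/(B + l))*B)) = (B + l)/(l - 2*(l**2 + ((2*l)/(B + l))*B)) = (B + l)/(l - 2*(l**2 + (2*l/(B + l))*B)) = (B + l)/(l - 2*(l**2 + 2*B*l/(B + l))) = (B + l)/(l + (-2*l**2 - 4*B*l/(B + l))) = (B + l)/(l - 2*l**2 - 4*B*l/(B + l)))
sqrt(r(176, 219) - 3203) = sqrt((219 + 176)**2/(176*(176 - 3*219 - 2*176*(219 + 176))) - 3203) = sqrt((1/176)*395**2/(176 - 657 - 2*176*395) - 3203) = sqrt((1/176)*156025/(176 - 657 - 139040) - 3203) = sqrt((1/176)*156025/(-139521) - 3203) = sqrt((1/176)*156025*(-1/139521) - 3203) = sqrt(-156025/24555696 - 3203) = sqrt(-78652050313/24555696) = I*sqrt(120709739828920803)/6138924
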